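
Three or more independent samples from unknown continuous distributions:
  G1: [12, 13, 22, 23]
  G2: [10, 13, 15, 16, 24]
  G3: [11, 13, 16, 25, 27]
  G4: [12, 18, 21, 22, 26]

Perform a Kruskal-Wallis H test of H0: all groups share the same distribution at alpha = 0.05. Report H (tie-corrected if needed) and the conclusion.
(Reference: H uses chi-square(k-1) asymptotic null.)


Step 1: Combine all N = 19 observations and assign midranks.
sorted (value, group, rank): (10,G2,1), (11,G3,2), (12,G1,3.5), (12,G4,3.5), (13,G1,6), (13,G2,6), (13,G3,6), (15,G2,8), (16,G2,9.5), (16,G3,9.5), (18,G4,11), (21,G4,12), (22,G1,13.5), (22,G4,13.5), (23,G1,15), (24,G2,16), (25,G3,17), (26,G4,18), (27,G3,19)
Step 2: Sum ranks within each group.
R_1 = 38 (n_1 = 4)
R_2 = 40.5 (n_2 = 5)
R_3 = 53.5 (n_3 = 5)
R_4 = 58 (n_4 = 5)
Step 3: H = 12/(N(N+1)) * sum(R_i^2/n_i) - 3(N+1)
     = 12/(19*20) * (38^2/4 + 40.5^2/5 + 53.5^2/5 + 58^2/5) - 3*20
     = 0.031579 * 1934.3 - 60
     = 1.083158.
Step 4: Ties present; correction factor C = 1 - 42/(19^3 - 19) = 0.993860. Corrected H = 1.083158 / 0.993860 = 1.089850.
Step 5: Under H0, H ~ chi^2(3); p-value = 0.779525.
Step 6: alpha = 0.05. fail to reject H0.

H = 1.0898, df = 3, p = 0.779525, fail to reject H0.


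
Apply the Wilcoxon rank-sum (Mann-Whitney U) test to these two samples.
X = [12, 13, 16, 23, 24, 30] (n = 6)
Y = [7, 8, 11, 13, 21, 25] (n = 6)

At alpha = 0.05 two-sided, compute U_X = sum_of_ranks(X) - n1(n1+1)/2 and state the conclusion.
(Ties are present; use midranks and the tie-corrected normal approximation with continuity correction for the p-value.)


Step 1: Combine and sort all 12 observations; assign midranks.
sorted (value, group): (7,Y), (8,Y), (11,Y), (12,X), (13,X), (13,Y), (16,X), (21,Y), (23,X), (24,X), (25,Y), (30,X)
ranks: 7->1, 8->2, 11->3, 12->4, 13->5.5, 13->5.5, 16->7, 21->8, 23->9, 24->10, 25->11, 30->12
Step 2: Rank sum for X: R1 = 4 + 5.5 + 7 + 9 + 10 + 12 = 47.5.
Step 3: U_X = R1 - n1(n1+1)/2 = 47.5 - 6*7/2 = 47.5 - 21 = 26.5.
       U_Y = n1*n2 - U_X = 36 - 26.5 = 9.5.
Step 4: Ties are present, so use the tie-corrected normal approximation (with continuity correction) for the p-value.
Step 5: p-value = 0.199397; compare to alpha = 0.05. fail to reject H0.

U_X = 26.5, p = 0.199397, fail to reject H0 at alpha = 0.05.


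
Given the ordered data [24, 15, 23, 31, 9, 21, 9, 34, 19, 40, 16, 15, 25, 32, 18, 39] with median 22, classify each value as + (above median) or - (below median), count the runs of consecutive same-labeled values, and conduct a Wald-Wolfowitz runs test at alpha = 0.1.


Step 1: Compute median = 22; label A = above, B = below.
Labels in order: ABAABBBABABBAABA  (n_A = 8, n_B = 8)
Step 2: Count runs R = 11.
Step 3: Under H0 (random ordering), E[R] = 2*n_A*n_B/(n_A+n_B) + 1 = 2*8*8/16 + 1 = 9.0000.
        Var[R] = 2*n_A*n_B*(2*n_A*n_B - n_A - n_B) / ((n_A+n_B)^2 * (n_A+n_B-1)) = 14336/3840 = 3.7333.
        SD[R] = 1.9322.
Step 4: Continuity-corrected z = (R - 0.5 - E[R]) / SD[R] = (11 - 0.5 - 9.0000) / 1.9322 = 0.7763.
Step 5: Two-sided p-value via normal approximation = 2*(1 - Phi(|z|)) = 0.437558.
Step 6: alpha = 0.1. fail to reject H0.

R = 11, z = 0.7763, p = 0.437558, fail to reject H0.


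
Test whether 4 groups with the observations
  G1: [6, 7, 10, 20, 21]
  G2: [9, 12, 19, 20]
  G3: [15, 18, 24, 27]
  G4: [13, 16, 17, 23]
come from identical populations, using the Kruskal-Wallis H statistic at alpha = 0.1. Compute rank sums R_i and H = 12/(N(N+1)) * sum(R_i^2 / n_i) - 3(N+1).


Step 1: Combine all N = 17 observations and assign midranks.
sorted (value, group, rank): (6,G1,1), (7,G1,2), (9,G2,3), (10,G1,4), (12,G2,5), (13,G4,6), (15,G3,7), (16,G4,8), (17,G4,9), (18,G3,10), (19,G2,11), (20,G1,12.5), (20,G2,12.5), (21,G1,14), (23,G4,15), (24,G3,16), (27,G3,17)
Step 2: Sum ranks within each group.
R_1 = 33.5 (n_1 = 5)
R_2 = 31.5 (n_2 = 4)
R_3 = 50 (n_3 = 4)
R_4 = 38 (n_4 = 4)
Step 3: H = 12/(N(N+1)) * sum(R_i^2/n_i) - 3(N+1)
     = 12/(17*18) * (33.5^2/5 + 31.5^2/4 + 50^2/4 + 38^2/4) - 3*18
     = 0.039216 * 1458.51 - 54
     = 3.196569.
Step 4: Ties present; correction factor C = 1 - 6/(17^3 - 17) = 0.998775. Corrected H = 3.196569 / 0.998775 = 3.200491.
Step 5: Under H0, H ~ chi^2(3); p-value = 0.361734.
Step 6: alpha = 0.1. fail to reject H0.

H = 3.2005, df = 3, p = 0.361734, fail to reject H0.


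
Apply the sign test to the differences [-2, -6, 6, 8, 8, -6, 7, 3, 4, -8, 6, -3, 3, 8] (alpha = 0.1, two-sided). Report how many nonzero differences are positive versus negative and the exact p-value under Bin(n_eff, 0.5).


Step 1: Discard zero differences. Original n = 14; n_eff = number of nonzero differences = 14.
Nonzero differences (with sign): -2, -6, +6, +8, +8, -6, +7, +3, +4, -8, +6, -3, +3, +8
Step 2: Count signs: positive = 9, negative = 5.
Step 3: Under H0: P(positive) = 0.5, so the number of positives S ~ Bin(14, 0.5).
Step 4: Two-sided exact p-value = sum of Bin(14,0.5) probabilities at or below the observed probability = 0.423950.
Step 5: alpha = 0.1. fail to reject H0.

n_eff = 14, pos = 9, neg = 5, p = 0.423950, fail to reject H0.


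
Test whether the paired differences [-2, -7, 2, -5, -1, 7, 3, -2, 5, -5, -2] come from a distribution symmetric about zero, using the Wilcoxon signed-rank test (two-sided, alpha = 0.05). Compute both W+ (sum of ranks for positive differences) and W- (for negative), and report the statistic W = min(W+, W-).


Step 1: Drop any zero differences (none here) and take |d_i|.
|d| = [2, 7, 2, 5, 1, 7, 3, 2, 5, 5, 2]
Step 2: Midrank |d_i| (ties get averaged ranks).
ranks: |2|->3.5, |7|->10.5, |2|->3.5, |5|->8, |1|->1, |7|->10.5, |3|->6, |2|->3.5, |5|->8, |5|->8, |2|->3.5
Step 3: Attach original signs; sum ranks with positive sign and with negative sign.
W+ = 3.5 + 10.5 + 6 + 8 = 28
W- = 3.5 + 10.5 + 8 + 1 + 3.5 + 8 + 3.5 = 38
(Check: W+ + W- = 66 should equal n(n+1)/2 = 66.)
Step 4: Test statistic W = min(W+, W-) = 28.
Step 5: Ties in |d|, so use the tie-corrected normal approximation.
        E[W] = n(n+1)/4 = 11*12/4 = 33.
        Tie groups: |d|=2 (t=4), |d|=5 (t=3), |d|=7 (t=2); sum(t^3 - t) = 90.
        Var[W] = n(n+1)(2n+1)/24 - sum(t^3-t)/48 = 3036/24 - 90/48 = 124.625.
        z = (W - E[W]) / sqrt(Var[W]) = (28 - 33) / 11.1636 = -0.4479.
        Two-sided p = 2*Phi(z) = 0.654236.
Step 6: alpha = 0.05. fail to reject H0.

W+ = 28, W- = 38, W = min = 28, p = 0.654236, fail to reject H0.


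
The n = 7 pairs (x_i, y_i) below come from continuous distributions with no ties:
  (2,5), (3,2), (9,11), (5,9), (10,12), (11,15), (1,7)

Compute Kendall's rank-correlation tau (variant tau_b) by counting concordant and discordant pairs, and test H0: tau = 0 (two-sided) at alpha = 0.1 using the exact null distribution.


Step 1: Enumerate the 21 unordered pairs (i,j) with i<j and classify each by sign(x_j-x_i) * sign(y_j-y_i).
  (1,2):dx=+1,dy=-3->D; (1,3):dx=+7,dy=+6->C; (1,4):dx=+3,dy=+4->C; (1,5):dx=+8,dy=+7->C
  (1,6):dx=+9,dy=+10->C; (1,7):dx=-1,dy=+2->D; (2,3):dx=+6,dy=+9->C; (2,4):dx=+2,dy=+7->C
  (2,5):dx=+7,dy=+10->C; (2,6):dx=+8,dy=+13->C; (2,7):dx=-2,dy=+5->D; (3,4):dx=-4,dy=-2->C
  (3,5):dx=+1,dy=+1->C; (3,6):dx=+2,dy=+4->C; (3,7):dx=-8,dy=-4->C; (4,5):dx=+5,dy=+3->C
  (4,6):dx=+6,dy=+6->C; (4,7):dx=-4,dy=-2->C; (5,6):dx=+1,dy=+3->C; (5,7):dx=-9,dy=-5->C
  (6,7):dx=-10,dy=-8->C
Step 2: C = 18, D = 3, total pairs = 21.
Step 3: tau = (C - D)/(n(n-1)/2) = (18 - 3)/21 = 0.714286.
Step 4: Exact two-sided p-value (enumerate n! = 5040 permutations of y under H0): p = 0.030159.
Step 5: alpha = 0.1. reject H0.

tau_b = 0.7143 (C=18, D=3), p = 0.030159, reject H0.


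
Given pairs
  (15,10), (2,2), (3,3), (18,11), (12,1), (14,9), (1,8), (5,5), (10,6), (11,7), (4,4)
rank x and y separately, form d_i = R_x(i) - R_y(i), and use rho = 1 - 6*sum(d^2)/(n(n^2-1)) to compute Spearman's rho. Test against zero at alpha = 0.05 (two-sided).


Step 1: Rank x and y separately (midranks; no ties here).
rank(x): 15->10, 2->2, 3->3, 18->11, 12->8, 14->9, 1->1, 5->5, 10->6, 11->7, 4->4
rank(y): 10->10, 2->2, 3->3, 11->11, 1->1, 9->9, 8->8, 5->5, 6->6, 7->7, 4->4
Step 2: d_i = R_x(i) - R_y(i); compute d_i^2.
  (10-10)^2=0, (2-2)^2=0, (3-3)^2=0, (11-11)^2=0, (8-1)^2=49, (9-9)^2=0, (1-8)^2=49, (5-5)^2=0, (6-6)^2=0, (7-7)^2=0, (4-4)^2=0
sum(d^2) = 98.
Step 3: rho = 1 - 6*98 / (11*(11^2 - 1)) = 1 - 588/1320 = 0.554545.
Step 4: Under H0, t = rho * sqrt((n-2)/(1-rho^2)) = 1.9992 ~ t(9).
Step 5: Two-sided p-value from the t-distribution with 9 df = 0.076652.
Step 6: alpha = 0.05. fail to reject H0.

rho = 0.5545, p = 0.076652, fail to reject H0 at alpha = 0.05.


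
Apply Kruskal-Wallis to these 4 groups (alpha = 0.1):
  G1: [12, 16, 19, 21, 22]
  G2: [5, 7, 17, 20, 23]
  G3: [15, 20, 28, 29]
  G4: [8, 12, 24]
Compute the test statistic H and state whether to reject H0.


Step 1: Combine all N = 17 observations and assign midranks.
sorted (value, group, rank): (5,G2,1), (7,G2,2), (8,G4,3), (12,G1,4.5), (12,G4,4.5), (15,G3,6), (16,G1,7), (17,G2,8), (19,G1,9), (20,G2,10.5), (20,G3,10.5), (21,G1,12), (22,G1,13), (23,G2,14), (24,G4,15), (28,G3,16), (29,G3,17)
Step 2: Sum ranks within each group.
R_1 = 45.5 (n_1 = 5)
R_2 = 35.5 (n_2 = 5)
R_3 = 49.5 (n_3 = 4)
R_4 = 22.5 (n_4 = 3)
Step 3: H = 12/(N(N+1)) * sum(R_i^2/n_i) - 3(N+1)
     = 12/(17*18) * (45.5^2/5 + 35.5^2/5 + 49.5^2/4 + 22.5^2/3) - 3*18
     = 0.039216 * 1447.41 - 54
     = 2.761275.
Step 4: Ties present; correction factor C = 1 - 12/(17^3 - 17) = 0.997549. Corrected H = 2.761275 / 0.997549 = 2.768059.
Step 5: Under H0, H ~ chi^2(3); p-value = 0.428785.
Step 6: alpha = 0.1. fail to reject H0.

H = 2.7681, df = 3, p = 0.428785, fail to reject H0.


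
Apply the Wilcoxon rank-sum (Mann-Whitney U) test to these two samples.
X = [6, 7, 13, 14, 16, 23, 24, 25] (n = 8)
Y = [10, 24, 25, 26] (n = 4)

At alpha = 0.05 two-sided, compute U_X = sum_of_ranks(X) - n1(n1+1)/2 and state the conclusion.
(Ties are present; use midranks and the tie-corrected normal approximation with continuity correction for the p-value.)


Step 1: Combine and sort all 12 observations; assign midranks.
sorted (value, group): (6,X), (7,X), (10,Y), (13,X), (14,X), (16,X), (23,X), (24,X), (24,Y), (25,X), (25,Y), (26,Y)
ranks: 6->1, 7->2, 10->3, 13->4, 14->5, 16->6, 23->7, 24->8.5, 24->8.5, 25->10.5, 25->10.5, 26->12
Step 2: Rank sum for X: R1 = 1 + 2 + 4 + 5 + 6 + 7 + 8.5 + 10.5 = 44.
Step 3: U_X = R1 - n1(n1+1)/2 = 44 - 8*9/2 = 44 - 36 = 8.
       U_Y = n1*n2 - U_X = 32 - 8 = 24.
Step 4: Ties are present, so use the tie-corrected normal approximation (with continuity correction) for the p-value.
Step 5: p-value = 0.201148; compare to alpha = 0.05. fail to reject H0.

U_X = 8, p = 0.201148, fail to reject H0 at alpha = 0.05.


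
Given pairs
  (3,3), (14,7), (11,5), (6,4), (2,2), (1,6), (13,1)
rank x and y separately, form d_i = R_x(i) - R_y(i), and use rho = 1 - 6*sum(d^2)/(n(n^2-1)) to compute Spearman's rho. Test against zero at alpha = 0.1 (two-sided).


Step 1: Rank x and y separately (midranks; no ties here).
rank(x): 3->3, 14->7, 11->5, 6->4, 2->2, 1->1, 13->6
rank(y): 3->3, 7->7, 5->5, 4->4, 2->2, 6->6, 1->1
Step 2: d_i = R_x(i) - R_y(i); compute d_i^2.
  (3-3)^2=0, (7-7)^2=0, (5-5)^2=0, (4-4)^2=0, (2-2)^2=0, (1-6)^2=25, (6-1)^2=25
sum(d^2) = 50.
Step 3: rho = 1 - 6*50 / (7*(7^2 - 1)) = 1 - 300/336 = 0.107143.
Step 4: Under H0, t = rho * sqrt((n-2)/(1-rho^2)) = 0.2410 ~ t(5).
Step 5: Two-sided p-value from the t-distribution with 5 df = 0.819151.
Step 6: alpha = 0.1. fail to reject H0.

rho = 0.1071, p = 0.819151, fail to reject H0 at alpha = 0.1.


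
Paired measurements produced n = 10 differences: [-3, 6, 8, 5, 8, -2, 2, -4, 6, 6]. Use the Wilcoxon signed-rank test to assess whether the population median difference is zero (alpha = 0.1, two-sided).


Step 1: Drop any zero differences (none here) and take |d_i|.
|d| = [3, 6, 8, 5, 8, 2, 2, 4, 6, 6]
Step 2: Midrank |d_i| (ties get averaged ranks).
ranks: |3|->3, |6|->7, |8|->9.5, |5|->5, |8|->9.5, |2|->1.5, |2|->1.5, |4|->4, |6|->7, |6|->7
Step 3: Attach original signs; sum ranks with positive sign and with negative sign.
W+ = 7 + 9.5 + 5 + 9.5 + 1.5 + 7 + 7 = 46.5
W- = 3 + 1.5 + 4 = 8.5
(Check: W+ + W- = 55 should equal n(n+1)/2 = 55.)
Step 4: Test statistic W = min(W+, W-) = 8.5.
Step 5: Ties in |d|, so use the tie-corrected normal approximation.
        E[W] = n(n+1)/4 = 10*11/4 = 27.5.
        Tie groups: |d|=2 (t=2), |d|=6 (t=3), |d|=8 (t=2); sum(t^3 - t) = 36.
        Var[W] = n(n+1)(2n+1)/24 - sum(t^3-t)/48 = 2310/24 - 36/48 = 95.5.
        z = (W - E[W]) / sqrt(Var[W]) = (8.5 - 27.5) / 9.7724 = -1.9442.
        Two-sided p = 2*Phi(z) = 0.051865.
Step 6: alpha = 0.1. reject H0.

W+ = 46.5, W- = 8.5, W = min = 8.5, p = 0.051865, reject H0.


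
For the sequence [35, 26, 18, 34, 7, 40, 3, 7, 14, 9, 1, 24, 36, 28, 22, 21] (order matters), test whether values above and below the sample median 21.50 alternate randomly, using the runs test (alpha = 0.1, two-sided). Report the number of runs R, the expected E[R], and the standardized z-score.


Step 1: Compute median = 21.50; label A = above, B = below.
Labels in order: AABABABBBBBAAAAB  (n_A = 8, n_B = 8)
Step 2: Count runs R = 8.
Step 3: Under H0 (random ordering), E[R] = 2*n_A*n_B/(n_A+n_B) + 1 = 2*8*8/16 + 1 = 9.0000.
        Var[R] = 2*n_A*n_B*(2*n_A*n_B - n_A - n_B) / ((n_A+n_B)^2 * (n_A+n_B-1)) = 14336/3840 = 3.7333.
        SD[R] = 1.9322.
Step 4: Continuity-corrected z = (R + 0.5 - E[R]) / SD[R] = (8 + 0.5 - 9.0000) / 1.9322 = -0.2588.
Step 5: Two-sided p-value via normal approximation = 2*(1 - Phi(|z|)) = 0.795809.
Step 6: alpha = 0.1. fail to reject H0.

R = 8, z = -0.2588, p = 0.795809, fail to reject H0.


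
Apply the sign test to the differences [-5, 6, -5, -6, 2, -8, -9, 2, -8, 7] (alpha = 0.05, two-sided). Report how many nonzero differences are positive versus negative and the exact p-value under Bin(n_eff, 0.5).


Step 1: Discard zero differences. Original n = 10; n_eff = number of nonzero differences = 10.
Nonzero differences (with sign): -5, +6, -5, -6, +2, -8, -9, +2, -8, +7
Step 2: Count signs: positive = 4, negative = 6.
Step 3: Under H0: P(positive) = 0.5, so the number of positives S ~ Bin(10, 0.5).
Step 4: Two-sided exact p-value = sum of Bin(10,0.5) probabilities at or below the observed probability = 0.753906.
Step 5: alpha = 0.05. fail to reject H0.

n_eff = 10, pos = 4, neg = 6, p = 0.753906, fail to reject H0.


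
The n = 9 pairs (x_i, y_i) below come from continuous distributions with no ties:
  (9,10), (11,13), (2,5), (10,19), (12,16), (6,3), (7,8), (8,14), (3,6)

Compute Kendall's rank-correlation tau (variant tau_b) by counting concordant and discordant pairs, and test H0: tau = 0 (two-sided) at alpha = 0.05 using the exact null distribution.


Step 1: Enumerate the 36 unordered pairs (i,j) with i<j and classify each by sign(x_j-x_i) * sign(y_j-y_i).
  (1,2):dx=+2,dy=+3->C; (1,3):dx=-7,dy=-5->C; (1,4):dx=+1,dy=+9->C; (1,5):dx=+3,dy=+6->C
  (1,6):dx=-3,dy=-7->C; (1,7):dx=-2,dy=-2->C; (1,8):dx=-1,dy=+4->D; (1,9):dx=-6,dy=-4->C
  (2,3):dx=-9,dy=-8->C; (2,4):dx=-1,dy=+6->D; (2,5):dx=+1,dy=+3->C; (2,6):dx=-5,dy=-10->C
  (2,7):dx=-4,dy=-5->C; (2,8):dx=-3,dy=+1->D; (2,9):dx=-8,dy=-7->C; (3,4):dx=+8,dy=+14->C
  (3,5):dx=+10,dy=+11->C; (3,6):dx=+4,dy=-2->D; (3,7):dx=+5,dy=+3->C; (3,8):dx=+6,dy=+9->C
  (3,9):dx=+1,dy=+1->C; (4,5):dx=+2,dy=-3->D; (4,6):dx=-4,dy=-16->C; (4,7):dx=-3,dy=-11->C
  (4,8):dx=-2,dy=-5->C; (4,9):dx=-7,dy=-13->C; (5,6):dx=-6,dy=-13->C; (5,7):dx=-5,dy=-8->C
  (5,8):dx=-4,dy=-2->C; (5,9):dx=-9,dy=-10->C; (6,7):dx=+1,dy=+5->C; (6,8):dx=+2,dy=+11->C
  (6,9):dx=-3,dy=+3->D; (7,8):dx=+1,dy=+6->C; (7,9):dx=-4,dy=-2->C; (8,9):dx=-5,dy=-8->C
Step 2: C = 30, D = 6, total pairs = 36.
Step 3: tau = (C - D)/(n(n-1)/2) = (30 - 6)/36 = 0.666667.
Step 4: Exact two-sided p-value (enumerate n! = 362880 permutations of y under H0): p = 0.012665.
Step 5: alpha = 0.05. reject H0.

tau_b = 0.6667 (C=30, D=6), p = 0.012665, reject H0.


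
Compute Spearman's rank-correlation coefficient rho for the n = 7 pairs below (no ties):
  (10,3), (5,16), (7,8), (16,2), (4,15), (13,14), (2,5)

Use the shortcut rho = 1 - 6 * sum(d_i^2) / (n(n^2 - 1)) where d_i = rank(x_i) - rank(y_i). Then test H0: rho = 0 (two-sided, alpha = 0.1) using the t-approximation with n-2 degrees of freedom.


Step 1: Rank x and y separately (midranks; no ties here).
rank(x): 10->5, 5->3, 7->4, 16->7, 4->2, 13->6, 2->1
rank(y): 3->2, 16->7, 8->4, 2->1, 15->6, 14->5, 5->3
Step 2: d_i = R_x(i) - R_y(i); compute d_i^2.
  (5-2)^2=9, (3-7)^2=16, (4-4)^2=0, (7-1)^2=36, (2-6)^2=16, (6-5)^2=1, (1-3)^2=4
sum(d^2) = 82.
Step 3: rho = 1 - 6*82 / (7*(7^2 - 1)) = 1 - 492/336 = -0.464286.
Step 4: Under H0, t = rho * sqrt((n-2)/(1-rho^2)) = -1.1722 ~ t(5).
Step 5: Two-sided p-value from the t-distribution with 5 df = 0.293934.
Step 6: alpha = 0.1. fail to reject H0.

rho = -0.4643, p = 0.293934, fail to reject H0 at alpha = 0.1.


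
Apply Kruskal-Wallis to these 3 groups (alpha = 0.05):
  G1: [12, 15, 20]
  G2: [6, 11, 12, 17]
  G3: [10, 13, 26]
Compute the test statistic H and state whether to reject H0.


Step 1: Combine all N = 10 observations and assign midranks.
sorted (value, group, rank): (6,G2,1), (10,G3,2), (11,G2,3), (12,G1,4.5), (12,G2,4.5), (13,G3,6), (15,G1,7), (17,G2,8), (20,G1,9), (26,G3,10)
Step 2: Sum ranks within each group.
R_1 = 20.5 (n_1 = 3)
R_2 = 16.5 (n_2 = 4)
R_3 = 18 (n_3 = 3)
Step 3: H = 12/(N(N+1)) * sum(R_i^2/n_i) - 3(N+1)
     = 12/(10*11) * (20.5^2/3 + 16.5^2/4 + 18^2/3) - 3*11
     = 0.109091 * 316.146 - 33
     = 1.488636.
Step 4: Ties present; correction factor C = 1 - 6/(10^3 - 10) = 0.993939. Corrected H = 1.488636 / 0.993939 = 1.497713.
Step 5: Under H0, H ~ chi^2(2); p-value = 0.472907.
Step 6: alpha = 0.05. fail to reject H0.

H = 1.4977, df = 2, p = 0.472907, fail to reject H0.


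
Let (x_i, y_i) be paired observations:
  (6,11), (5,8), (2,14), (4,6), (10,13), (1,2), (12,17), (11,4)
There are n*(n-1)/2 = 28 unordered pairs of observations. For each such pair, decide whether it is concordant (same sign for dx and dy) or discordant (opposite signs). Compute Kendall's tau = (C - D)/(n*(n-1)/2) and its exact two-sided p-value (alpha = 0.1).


Step 1: Enumerate the 28 unordered pairs (i,j) with i<j and classify each by sign(x_j-x_i) * sign(y_j-y_i).
  (1,2):dx=-1,dy=-3->C; (1,3):dx=-4,dy=+3->D; (1,4):dx=-2,dy=-5->C; (1,5):dx=+4,dy=+2->C
  (1,6):dx=-5,dy=-9->C; (1,7):dx=+6,dy=+6->C; (1,8):dx=+5,dy=-7->D; (2,3):dx=-3,dy=+6->D
  (2,4):dx=-1,dy=-2->C; (2,5):dx=+5,dy=+5->C; (2,6):dx=-4,dy=-6->C; (2,7):dx=+7,dy=+9->C
  (2,8):dx=+6,dy=-4->D; (3,4):dx=+2,dy=-8->D; (3,5):dx=+8,dy=-1->D; (3,6):dx=-1,dy=-12->C
  (3,7):dx=+10,dy=+3->C; (3,8):dx=+9,dy=-10->D; (4,5):dx=+6,dy=+7->C; (4,6):dx=-3,dy=-4->C
  (4,7):dx=+8,dy=+11->C; (4,8):dx=+7,dy=-2->D; (5,6):dx=-9,dy=-11->C; (5,7):dx=+2,dy=+4->C
  (5,8):dx=+1,dy=-9->D; (6,7):dx=+11,dy=+15->C; (6,8):dx=+10,dy=+2->C; (7,8):dx=-1,dy=-13->C
Step 2: C = 19, D = 9, total pairs = 28.
Step 3: tau = (C - D)/(n(n-1)/2) = (19 - 9)/28 = 0.357143.
Step 4: Exact two-sided p-value (enumerate n! = 40320 permutations of y under H0): p = 0.275099.
Step 5: alpha = 0.1. fail to reject H0.

tau_b = 0.3571 (C=19, D=9), p = 0.275099, fail to reject H0.


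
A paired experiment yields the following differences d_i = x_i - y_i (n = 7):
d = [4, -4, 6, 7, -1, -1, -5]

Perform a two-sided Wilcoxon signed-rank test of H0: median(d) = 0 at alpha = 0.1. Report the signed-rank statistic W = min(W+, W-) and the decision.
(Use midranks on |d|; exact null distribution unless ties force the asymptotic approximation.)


Step 1: Drop any zero differences (none here) and take |d_i|.
|d| = [4, 4, 6, 7, 1, 1, 5]
Step 2: Midrank |d_i| (ties get averaged ranks).
ranks: |4|->3.5, |4|->3.5, |6|->6, |7|->7, |1|->1.5, |1|->1.5, |5|->5
Step 3: Attach original signs; sum ranks with positive sign and with negative sign.
W+ = 3.5 + 6 + 7 = 16.5
W- = 3.5 + 1.5 + 1.5 + 5 = 11.5
(Check: W+ + W- = 28 should equal n(n+1)/2 = 28.)
Step 4: Test statistic W = min(W+, W-) = 11.5.
Step 5: Ties in |d|, so use the tie-corrected normal approximation.
        E[W] = n(n+1)/4 = 7*8/4 = 14.
        Tie groups: |d|=1 (t=2), |d|=4 (t=2); sum(t^3 - t) = 12.
        Var[W] = n(n+1)(2n+1)/24 - sum(t^3-t)/48 = 840/24 - 12/48 = 34.75.
        z = (W - E[W]) / sqrt(Var[W]) = (11.5 - 14) / 5.8949 = -0.4241.
        Two-sided p = 2*Phi(z) = 0.671497.
Step 6: alpha = 0.1. fail to reject H0.

W+ = 16.5, W- = 11.5, W = min = 11.5, p = 0.671497, fail to reject H0.


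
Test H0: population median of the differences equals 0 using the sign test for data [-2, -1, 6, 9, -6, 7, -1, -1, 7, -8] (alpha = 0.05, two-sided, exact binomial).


Step 1: Discard zero differences. Original n = 10; n_eff = number of nonzero differences = 10.
Nonzero differences (with sign): -2, -1, +6, +9, -6, +7, -1, -1, +7, -8
Step 2: Count signs: positive = 4, negative = 6.
Step 3: Under H0: P(positive) = 0.5, so the number of positives S ~ Bin(10, 0.5).
Step 4: Two-sided exact p-value = sum of Bin(10,0.5) probabilities at or below the observed probability = 0.753906.
Step 5: alpha = 0.05. fail to reject H0.

n_eff = 10, pos = 4, neg = 6, p = 0.753906, fail to reject H0.


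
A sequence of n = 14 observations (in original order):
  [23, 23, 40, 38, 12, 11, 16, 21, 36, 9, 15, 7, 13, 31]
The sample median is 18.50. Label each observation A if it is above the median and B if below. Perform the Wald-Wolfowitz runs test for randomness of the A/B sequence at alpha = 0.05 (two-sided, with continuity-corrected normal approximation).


Step 1: Compute median = 18.50; label A = above, B = below.
Labels in order: AAAABBBAABBBBA  (n_A = 7, n_B = 7)
Step 2: Count runs R = 5.
Step 3: Under H0 (random ordering), E[R] = 2*n_A*n_B/(n_A+n_B) + 1 = 2*7*7/14 + 1 = 8.0000.
        Var[R] = 2*n_A*n_B*(2*n_A*n_B - n_A - n_B) / ((n_A+n_B)^2 * (n_A+n_B-1)) = 8232/2548 = 3.2308.
        SD[R] = 1.7974.
Step 4: Continuity-corrected z = (R + 0.5 - E[R]) / SD[R] = (5 + 0.5 - 8.0000) / 1.7974 = -1.3909.
Step 5: Two-sided p-value via normal approximation = 2*(1 - Phi(|z|)) = 0.164264.
Step 6: alpha = 0.05. fail to reject H0.

R = 5, z = -1.3909, p = 0.164264, fail to reject H0.


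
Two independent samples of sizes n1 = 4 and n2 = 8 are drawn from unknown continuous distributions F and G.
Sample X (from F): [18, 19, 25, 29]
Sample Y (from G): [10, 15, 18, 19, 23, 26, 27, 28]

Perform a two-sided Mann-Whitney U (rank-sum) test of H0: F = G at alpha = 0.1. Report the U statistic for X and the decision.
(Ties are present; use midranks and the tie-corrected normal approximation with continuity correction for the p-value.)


Step 1: Combine and sort all 12 observations; assign midranks.
sorted (value, group): (10,Y), (15,Y), (18,X), (18,Y), (19,X), (19,Y), (23,Y), (25,X), (26,Y), (27,Y), (28,Y), (29,X)
ranks: 10->1, 15->2, 18->3.5, 18->3.5, 19->5.5, 19->5.5, 23->7, 25->8, 26->9, 27->10, 28->11, 29->12
Step 2: Rank sum for X: R1 = 3.5 + 5.5 + 8 + 12 = 29.
Step 3: U_X = R1 - n1(n1+1)/2 = 29 - 4*5/2 = 29 - 10 = 19.
       U_Y = n1*n2 - U_X = 32 - 19 = 13.
Step 4: Ties are present, so use the tie-corrected normal approximation (with continuity correction) for the p-value.
Step 5: p-value = 0.670038; compare to alpha = 0.1. fail to reject H0.

U_X = 19, p = 0.670038, fail to reject H0 at alpha = 0.1.


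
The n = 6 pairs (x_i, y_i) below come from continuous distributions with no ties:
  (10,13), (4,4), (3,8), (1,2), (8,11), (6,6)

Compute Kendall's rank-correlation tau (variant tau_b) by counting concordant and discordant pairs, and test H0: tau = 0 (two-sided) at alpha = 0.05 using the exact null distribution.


Step 1: Enumerate the 15 unordered pairs (i,j) with i<j and classify each by sign(x_j-x_i) * sign(y_j-y_i).
  (1,2):dx=-6,dy=-9->C; (1,3):dx=-7,dy=-5->C; (1,4):dx=-9,dy=-11->C; (1,5):dx=-2,dy=-2->C
  (1,6):dx=-4,dy=-7->C; (2,3):dx=-1,dy=+4->D; (2,4):dx=-3,dy=-2->C; (2,5):dx=+4,dy=+7->C
  (2,6):dx=+2,dy=+2->C; (3,4):dx=-2,dy=-6->C; (3,5):dx=+5,dy=+3->C; (3,6):dx=+3,dy=-2->D
  (4,5):dx=+7,dy=+9->C; (4,6):dx=+5,dy=+4->C; (5,6):dx=-2,dy=-5->C
Step 2: C = 13, D = 2, total pairs = 15.
Step 3: tau = (C - D)/(n(n-1)/2) = (13 - 2)/15 = 0.733333.
Step 4: Exact two-sided p-value (enumerate n! = 720 permutations of y under H0): p = 0.055556.
Step 5: alpha = 0.05. fail to reject H0.

tau_b = 0.7333 (C=13, D=2), p = 0.055556, fail to reject H0.


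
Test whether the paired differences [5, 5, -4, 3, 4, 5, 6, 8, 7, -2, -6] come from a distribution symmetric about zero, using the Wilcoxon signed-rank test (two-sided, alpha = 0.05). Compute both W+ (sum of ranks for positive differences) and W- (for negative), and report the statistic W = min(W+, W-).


Step 1: Drop any zero differences (none here) and take |d_i|.
|d| = [5, 5, 4, 3, 4, 5, 6, 8, 7, 2, 6]
Step 2: Midrank |d_i| (ties get averaged ranks).
ranks: |5|->6, |5|->6, |4|->3.5, |3|->2, |4|->3.5, |5|->6, |6|->8.5, |8|->11, |7|->10, |2|->1, |6|->8.5
Step 3: Attach original signs; sum ranks with positive sign and with negative sign.
W+ = 6 + 6 + 2 + 3.5 + 6 + 8.5 + 11 + 10 = 53
W- = 3.5 + 1 + 8.5 = 13
(Check: W+ + W- = 66 should equal n(n+1)/2 = 66.)
Step 4: Test statistic W = min(W+, W-) = 13.
Step 5: Ties in |d|, so use the tie-corrected normal approximation.
        E[W] = n(n+1)/4 = 11*12/4 = 33.
        Tie groups: |d|=4 (t=2), |d|=5 (t=3), |d|=6 (t=2); sum(t^3 - t) = 36.
        Var[W] = n(n+1)(2n+1)/24 - sum(t^3-t)/48 = 3036/24 - 36/48 = 125.75.
        z = (W - E[W]) / sqrt(Var[W]) = (13 - 33) / 11.2138 = -1.7835.
        Two-sided p = 2*Phi(z) = 0.074503.
Step 6: alpha = 0.05. fail to reject H0.

W+ = 53, W- = 13, W = min = 13, p = 0.074503, fail to reject H0.


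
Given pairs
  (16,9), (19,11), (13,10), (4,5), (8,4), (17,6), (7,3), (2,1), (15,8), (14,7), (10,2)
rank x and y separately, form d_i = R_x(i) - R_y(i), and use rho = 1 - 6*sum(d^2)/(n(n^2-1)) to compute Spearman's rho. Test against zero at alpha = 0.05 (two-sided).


Step 1: Rank x and y separately (midranks; no ties here).
rank(x): 16->9, 19->11, 13->6, 4->2, 8->4, 17->10, 7->3, 2->1, 15->8, 14->7, 10->5
rank(y): 9->9, 11->11, 10->10, 5->5, 4->4, 6->6, 3->3, 1->1, 8->8, 7->7, 2->2
Step 2: d_i = R_x(i) - R_y(i); compute d_i^2.
  (9-9)^2=0, (11-11)^2=0, (6-10)^2=16, (2-5)^2=9, (4-4)^2=0, (10-6)^2=16, (3-3)^2=0, (1-1)^2=0, (8-8)^2=0, (7-7)^2=0, (5-2)^2=9
sum(d^2) = 50.
Step 3: rho = 1 - 6*50 / (11*(11^2 - 1)) = 1 - 300/1320 = 0.772727.
Step 4: Under H0, t = rho * sqrt((n-2)/(1-rho^2)) = 3.6522 ~ t(9).
Step 5: Two-sided p-value from the t-distribution with 9 df = 0.005299.
Step 6: alpha = 0.05. reject H0.

rho = 0.7727, p = 0.005299, reject H0 at alpha = 0.05.


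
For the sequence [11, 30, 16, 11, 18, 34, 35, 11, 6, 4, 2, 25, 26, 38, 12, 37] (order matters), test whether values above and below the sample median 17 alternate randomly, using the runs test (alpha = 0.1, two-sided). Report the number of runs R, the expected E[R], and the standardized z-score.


Step 1: Compute median = 17; label A = above, B = below.
Labels in order: BABBAAABBBBAAABA  (n_A = 8, n_B = 8)
Step 2: Count runs R = 8.
Step 3: Under H0 (random ordering), E[R] = 2*n_A*n_B/(n_A+n_B) + 1 = 2*8*8/16 + 1 = 9.0000.
        Var[R] = 2*n_A*n_B*(2*n_A*n_B - n_A - n_B) / ((n_A+n_B)^2 * (n_A+n_B-1)) = 14336/3840 = 3.7333.
        SD[R] = 1.9322.
Step 4: Continuity-corrected z = (R + 0.5 - E[R]) / SD[R] = (8 + 0.5 - 9.0000) / 1.9322 = -0.2588.
Step 5: Two-sided p-value via normal approximation = 2*(1 - Phi(|z|)) = 0.795809.
Step 6: alpha = 0.1. fail to reject H0.

R = 8, z = -0.2588, p = 0.795809, fail to reject H0.


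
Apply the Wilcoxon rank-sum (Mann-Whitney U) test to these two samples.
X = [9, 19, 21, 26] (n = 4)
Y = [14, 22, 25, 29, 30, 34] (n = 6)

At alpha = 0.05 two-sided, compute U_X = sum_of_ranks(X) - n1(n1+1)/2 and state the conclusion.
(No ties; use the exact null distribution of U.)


Step 1: Combine and sort all 10 observations; assign midranks.
sorted (value, group): (9,X), (14,Y), (19,X), (21,X), (22,Y), (25,Y), (26,X), (29,Y), (30,Y), (34,Y)
ranks: 9->1, 14->2, 19->3, 21->4, 22->5, 25->6, 26->7, 29->8, 30->9, 34->10
Step 2: Rank sum for X: R1 = 1 + 3 + 4 + 7 = 15.
Step 3: U_X = R1 - n1(n1+1)/2 = 15 - 4*5/2 = 15 - 10 = 5.
       U_Y = n1*n2 - U_X = 24 - 5 = 19.
Step 4: No ties, so the exact null distribution of U (based on enumerating the C(10,4) = 210 equally likely rank assignments) gives the two-sided p-value.
Step 5: p-value = 0.171429; compare to alpha = 0.05. fail to reject H0.

U_X = 5, p = 0.171429, fail to reject H0 at alpha = 0.05.


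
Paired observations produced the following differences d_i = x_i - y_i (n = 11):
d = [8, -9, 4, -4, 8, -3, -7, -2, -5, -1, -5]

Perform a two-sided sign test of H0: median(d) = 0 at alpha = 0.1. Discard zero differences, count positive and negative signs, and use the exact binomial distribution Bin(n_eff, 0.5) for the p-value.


Step 1: Discard zero differences. Original n = 11; n_eff = number of nonzero differences = 11.
Nonzero differences (with sign): +8, -9, +4, -4, +8, -3, -7, -2, -5, -1, -5
Step 2: Count signs: positive = 3, negative = 8.
Step 3: Under H0: P(positive) = 0.5, so the number of positives S ~ Bin(11, 0.5).
Step 4: Two-sided exact p-value = sum of Bin(11,0.5) probabilities at or below the observed probability = 0.226562.
Step 5: alpha = 0.1. fail to reject H0.

n_eff = 11, pos = 3, neg = 8, p = 0.226562, fail to reject H0.


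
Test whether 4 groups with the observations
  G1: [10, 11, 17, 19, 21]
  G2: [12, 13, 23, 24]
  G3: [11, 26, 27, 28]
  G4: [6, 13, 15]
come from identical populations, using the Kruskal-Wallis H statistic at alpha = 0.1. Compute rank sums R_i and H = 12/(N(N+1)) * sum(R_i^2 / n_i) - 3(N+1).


Step 1: Combine all N = 16 observations and assign midranks.
sorted (value, group, rank): (6,G4,1), (10,G1,2), (11,G1,3.5), (11,G3,3.5), (12,G2,5), (13,G2,6.5), (13,G4,6.5), (15,G4,8), (17,G1,9), (19,G1,10), (21,G1,11), (23,G2,12), (24,G2,13), (26,G3,14), (27,G3,15), (28,G3,16)
Step 2: Sum ranks within each group.
R_1 = 35.5 (n_1 = 5)
R_2 = 36.5 (n_2 = 4)
R_3 = 48.5 (n_3 = 4)
R_4 = 15.5 (n_4 = 3)
Step 3: H = 12/(N(N+1)) * sum(R_i^2/n_i) - 3(N+1)
     = 12/(16*17) * (35.5^2/5 + 36.5^2/4 + 48.5^2/4 + 15.5^2/3) - 3*17
     = 0.044118 * 1253.26 - 51
     = 4.290809.
Step 4: Ties present; correction factor C = 1 - 12/(16^3 - 16) = 0.997059. Corrected H = 4.290809 / 0.997059 = 4.303466.
Step 5: Under H0, H ~ chi^2(3); p-value = 0.230505.
Step 6: alpha = 0.1. fail to reject H0.

H = 4.3035, df = 3, p = 0.230505, fail to reject H0.


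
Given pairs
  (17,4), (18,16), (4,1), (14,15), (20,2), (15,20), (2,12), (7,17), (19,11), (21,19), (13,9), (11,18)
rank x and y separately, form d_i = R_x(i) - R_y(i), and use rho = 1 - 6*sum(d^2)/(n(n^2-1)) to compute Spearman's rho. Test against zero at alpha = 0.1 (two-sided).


Step 1: Rank x and y separately (midranks; no ties here).
rank(x): 17->8, 18->9, 4->2, 14->6, 20->11, 15->7, 2->1, 7->3, 19->10, 21->12, 13->5, 11->4
rank(y): 4->3, 16->8, 1->1, 15->7, 2->2, 20->12, 12->6, 17->9, 11->5, 19->11, 9->4, 18->10
Step 2: d_i = R_x(i) - R_y(i); compute d_i^2.
  (8-3)^2=25, (9-8)^2=1, (2-1)^2=1, (6-7)^2=1, (11-2)^2=81, (7-12)^2=25, (1-6)^2=25, (3-9)^2=36, (10-5)^2=25, (12-11)^2=1, (5-4)^2=1, (4-10)^2=36
sum(d^2) = 258.
Step 3: rho = 1 - 6*258 / (12*(12^2 - 1)) = 1 - 1548/1716 = 0.097902.
Step 4: Under H0, t = rho * sqrt((n-2)/(1-rho^2)) = 0.3111 ~ t(10).
Step 5: Two-sided p-value from the t-distribution with 10 df = 0.762122.
Step 6: alpha = 0.1. fail to reject H0.

rho = 0.0979, p = 0.762122, fail to reject H0 at alpha = 0.1.


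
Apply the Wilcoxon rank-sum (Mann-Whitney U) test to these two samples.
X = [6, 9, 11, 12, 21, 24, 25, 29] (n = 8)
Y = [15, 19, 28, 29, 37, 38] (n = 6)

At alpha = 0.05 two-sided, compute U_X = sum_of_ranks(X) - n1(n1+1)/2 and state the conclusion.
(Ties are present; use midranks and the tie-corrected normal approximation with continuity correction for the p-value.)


Step 1: Combine and sort all 14 observations; assign midranks.
sorted (value, group): (6,X), (9,X), (11,X), (12,X), (15,Y), (19,Y), (21,X), (24,X), (25,X), (28,Y), (29,X), (29,Y), (37,Y), (38,Y)
ranks: 6->1, 9->2, 11->3, 12->4, 15->5, 19->6, 21->7, 24->8, 25->9, 28->10, 29->11.5, 29->11.5, 37->13, 38->14
Step 2: Rank sum for X: R1 = 1 + 2 + 3 + 4 + 7 + 8 + 9 + 11.5 = 45.5.
Step 3: U_X = R1 - n1(n1+1)/2 = 45.5 - 8*9/2 = 45.5 - 36 = 9.5.
       U_Y = n1*n2 - U_X = 48 - 9.5 = 38.5.
Step 4: Ties are present, so use the tie-corrected normal approximation (with continuity correction) for the p-value.
Step 5: p-value = 0.070392; compare to alpha = 0.05. fail to reject H0.

U_X = 9.5, p = 0.070392, fail to reject H0 at alpha = 0.05.


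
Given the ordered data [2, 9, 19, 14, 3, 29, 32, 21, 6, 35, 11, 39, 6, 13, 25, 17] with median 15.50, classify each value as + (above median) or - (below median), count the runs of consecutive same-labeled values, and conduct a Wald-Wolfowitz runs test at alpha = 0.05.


Step 1: Compute median = 15.50; label A = above, B = below.
Labels in order: BBABBAAABABABBAA  (n_A = 8, n_B = 8)
Step 2: Count runs R = 10.
Step 3: Under H0 (random ordering), E[R] = 2*n_A*n_B/(n_A+n_B) + 1 = 2*8*8/16 + 1 = 9.0000.
        Var[R] = 2*n_A*n_B*(2*n_A*n_B - n_A - n_B) / ((n_A+n_B)^2 * (n_A+n_B-1)) = 14336/3840 = 3.7333.
        SD[R] = 1.9322.
Step 4: Continuity-corrected z = (R - 0.5 - E[R]) / SD[R] = (10 - 0.5 - 9.0000) / 1.9322 = 0.2588.
Step 5: Two-sided p-value via normal approximation = 2*(1 - Phi(|z|)) = 0.795809.
Step 6: alpha = 0.05. fail to reject H0.

R = 10, z = 0.2588, p = 0.795809, fail to reject H0.


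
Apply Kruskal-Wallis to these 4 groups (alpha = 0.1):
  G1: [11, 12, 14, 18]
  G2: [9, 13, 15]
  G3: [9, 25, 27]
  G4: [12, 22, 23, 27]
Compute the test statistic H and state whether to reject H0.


Step 1: Combine all N = 14 observations and assign midranks.
sorted (value, group, rank): (9,G2,1.5), (9,G3,1.5), (11,G1,3), (12,G1,4.5), (12,G4,4.5), (13,G2,6), (14,G1,7), (15,G2,8), (18,G1,9), (22,G4,10), (23,G4,11), (25,G3,12), (27,G3,13.5), (27,G4,13.5)
Step 2: Sum ranks within each group.
R_1 = 23.5 (n_1 = 4)
R_2 = 15.5 (n_2 = 3)
R_3 = 27 (n_3 = 3)
R_4 = 39 (n_4 = 4)
Step 3: H = 12/(N(N+1)) * sum(R_i^2/n_i) - 3(N+1)
     = 12/(14*15) * (23.5^2/4 + 15.5^2/3 + 27^2/3 + 39^2/4) - 3*15
     = 0.057143 * 841.396 - 45
     = 3.079762.
Step 4: Ties present; correction factor C = 1 - 18/(14^3 - 14) = 0.993407. Corrected H = 3.079762 / 0.993407 = 3.100203.
Step 5: Under H0, H ~ chi^2(3); p-value = 0.376432.
Step 6: alpha = 0.1. fail to reject H0.

H = 3.1002, df = 3, p = 0.376432, fail to reject H0.


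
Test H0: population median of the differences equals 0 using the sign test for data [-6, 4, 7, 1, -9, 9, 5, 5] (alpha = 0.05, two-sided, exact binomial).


Step 1: Discard zero differences. Original n = 8; n_eff = number of nonzero differences = 8.
Nonzero differences (with sign): -6, +4, +7, +1, -9, +9, +5, +5
Step 2: Count signs: positive = 6, negative = 2.
Step 3: Under H0: P(positive) = 0.5, so the number of positives S ~ Bin(8, 0.5).
Step 4: Two-sided exact p-value = sum of Bin(8,0.5) probabilities at or below the observed probability = 0.289062.
Step 5: alpha = 0.05. fail to reject H0.

n_eff = 8, pos = 6, neg = 2, p = 0.289062, fail to reject H0.


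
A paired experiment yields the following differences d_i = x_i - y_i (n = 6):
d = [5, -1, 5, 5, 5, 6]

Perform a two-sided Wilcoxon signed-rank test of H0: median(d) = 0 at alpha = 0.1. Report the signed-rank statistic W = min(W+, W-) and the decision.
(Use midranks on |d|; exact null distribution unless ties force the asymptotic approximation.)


Step 1: Drop any zero differences (none here) and take |d_i|.
|d| = [5, 1, 5, 5, 5, 6]
Step 2: Midrank |d_i| (ties get averaged ranks).
ranks: |5|->3.5, |1|->1, |5|->3.5, |5|->3.5, |5|->3.5, |6|->6
Step 3: Attach original signs; sum ranks with positive sign and with negative sign.
W+ = 3.5 + 3.5 + 3.5 + 3.5 + 6 = 20
W- = 1 = 1
(Check: W+ + W- = 21 should equal n(n+1)/2 = 21.)
Step 4: Test statistic W = min(W+, W-) = 1.
Step 5: Ties in |d|, so use the tie-corrected normal approximation.
        E[W] = n(n+1)/4 = 6*7/4 = 10.5.
        Tie groups: |d|=5 (t=4); sum(t^3 - t) = 60.
        Var[W] = n(n+1)(2n+1)/24 - sum(t^3-t)/48 = 546/24 - 60/48 = 21.5.
        z = (W - E[W]) / sqrt(Var[W]) = (1 - 10.5) / 4.6368 = -2.0488.
        Two-sided p = 2*Phi(z) = 0.040479.
Step 6: alpha = 0.1. reject H0.

W+ = 20, W- = 1, W = min = 1, p = 0.040479, reject H0.


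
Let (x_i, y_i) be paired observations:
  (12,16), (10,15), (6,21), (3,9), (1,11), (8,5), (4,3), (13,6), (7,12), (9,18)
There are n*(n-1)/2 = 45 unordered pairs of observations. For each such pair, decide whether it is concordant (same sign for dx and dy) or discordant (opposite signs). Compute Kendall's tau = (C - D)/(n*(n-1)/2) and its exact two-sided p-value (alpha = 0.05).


Step 1: Enumerate the 45 unordered pairs (i,j) with i<j and classify each by sign(x_j-x_i) * sign(y_j-y_i).
  (1,2):dx=-2,dy=-1->C; (1,3):dx=-6,dy=+5->D; (1,4):dx=-9,dy=-7->C; (1,5):dx=-11,dy=-5->C
  (1,6):dx=-4,dy=-11->C; (1,7):dx=-8,dy=-13->C; (1,8):dx=+1,dy=-10->D; (1,9):dx=-5,dy=-4->C
  (1,10):dx=-3,dy=+2->D; (2,3):dx=-4,dy=+6->D; (2,4):dx=-7,dy=-6->C; (2,5):dx=-9,dy=-4->C
  (2,6):dx=-2,dy=-10->C; (2,7):dx=-6,dy=-12->C; (2,8):dx=+3,dy=-9->D; (2,9):dx=-3,dy=-3->C
  (2,10):dx=-1,dy=+3->D; (3,4):dx=-3,dy=-12->C; (3,5):dx=-5,dy=-10->C; (3,6):dx=+2,dy=-16->D
  (3,7):dx=-2,dy=-18->C; (3,8):dx=+7,dy=-15->D; (3,9):dx=+1,dy=-9->D; (3,10):dx=+3,dy=-3->D
  (4,5):dx=-2,dy=+2->D; (4,6):dx=+5,dy=-4->D; (4,7):dx=+1,dy=-6->D; (4,8):dx=+10,dy=-3->D
  (4,9):dx=+4,dy=+3->C; (4,10):dx=+6,dy=+9->C; (5,6):dx=+7,dy=-6->D; (5,7):dx=+3,dy=-8->D
  (5,8):dx=+12,dy=-5->D; (5,9):dx=+6,dy=+1->C; (5,10):dx=+8,dy=+7->C; (6,7):dx=-4,dy=-2->C
  (6,8):dx=+5,dy=+1->C; (6,9):dx=-1,dy=+7->D; (6,10):dx=+1,dy=+13->C; (7,8):dx=+9,dy=+3->C
  (7,9):dx=+3,dy=+9->C; (7,10):dx=+5,dy=+15->C; (8,9):dx=-6,dy=+6->D; (8,10):dx=-4,dy=+12->D
  (9,10):dx=+2,dy=+6->C
Step 2: C = 25, D = 20, total pairs = 45.
Step 3: tau = (C - D)/(n(n-1)/2) = (25 - 20)/45 = 0.111111.
Step 4: Exact two-sided p-value (enumerate n! = 3628800 permutations of y under H0): p = 0.727490.
Step 5: alpha = 0.05. fail to reject H0.

tau_b = 0.1111 (C=25, D=20), p = 0.727490, fail to reject H0.


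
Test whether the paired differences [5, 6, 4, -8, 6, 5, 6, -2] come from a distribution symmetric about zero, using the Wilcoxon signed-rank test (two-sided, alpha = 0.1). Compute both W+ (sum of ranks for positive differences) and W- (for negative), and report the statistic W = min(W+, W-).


Step 1: Drop any zero differences (none here) and take |d_i|.
|d| = [5, 6, 4, 8, 6, 5, 6, 2]
Step 2: Midrank |d_i| (ties get averaged ranks).
ranks: |5|->3.5, |6|->6, |4|->2, |8|->8, |6|->6, |5|->3.5, |6|->6, |2|->1
Step 3: Attach original signs; sum ranks with positive sign and with negative sign.
W+ = 3.5 + 6 + 2 + 6 + 3.5 + 6 = 27
W- = 8 + 1 = 9
(Check: W+ + W- = 36 should equal n(n+1)/2 = 36.)
Step 4: Test statistic W = min(W+, W-) = 9.
Step 5: Ties in |d|, so use the tie-corrected normal approximation.
        E[W] = n(n+1)/4 = 8*9/4 = 18.
        Tie groups: |d|=5 (t=2), |d|=6 (t=3); sum(t^3 - t) = 30.
        Var[W] = n(n+1)(2n+1)/24 - sum(t^3-t)/48 = 1224/24 - 30/48 = 50.375.
        z = (W - E[W]) / sqrt(Var[W]) = (9 - 18) / 7.0975 = -1.2680.
        Two-sided p = 2*Phi(z) = 0.204782.
Step 6: alpha = 0.1. fail to reject H0.

W+ = 27, W- = 9, W = min = 9, p = 0.204782, fail to reject H0.


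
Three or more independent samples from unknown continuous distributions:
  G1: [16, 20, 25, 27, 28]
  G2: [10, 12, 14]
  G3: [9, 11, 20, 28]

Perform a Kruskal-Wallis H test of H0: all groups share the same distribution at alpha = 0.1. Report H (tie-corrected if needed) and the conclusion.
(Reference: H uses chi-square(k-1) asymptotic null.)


Step 1: Combine all N = 12 observations and assign midranks.
sorted (value, group, rank): (9,G3,1), (10,G2,2), (11,G3,3), (12,G2,4), (14,G2,5), (16,G1,6), (20,G1,7.5), (20,G3,7.5), (25,G1,9), (27,G1,10), (28,G1,11.5), (28,G3,11.5)
Step 2: Sum ranks within each group.
R_1 = 44 (n_1 = 5)
R_2 = 11 (n_2 = 3)
R_3 = 23 (n_3 = 4)
Step 3: H = 12/(N(N+1)) * sum(R_i^2/n_i) - 3(N+1)
     = 12/(12*13) * (44^2/5 + 11^2/3 + 23^2/4) - 3*13
     = 0.076923 * 559.783 - 39
     = 4.060256.
Step 4: Ties present; correction factor C = 1 - 12/(12^3 - 12) = 0.993007. Corrected H = 4.060256 / 0.993007 = 4.088850.
Step 5: Under H0, H ~ chi^2(2); p-value = 0.129455.
Step 6: alpha = 0.1. fail to reject H0.

H = 4.0888, df = 2, p = 0.129455, fail to reject H0.
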